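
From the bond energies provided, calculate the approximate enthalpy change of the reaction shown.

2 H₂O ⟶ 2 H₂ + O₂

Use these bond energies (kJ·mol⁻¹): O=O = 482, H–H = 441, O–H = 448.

ΔH ≈ +428 kJ

Bonds broken (reactants):
  O–H: 4 × 448 = 1792
  Σ(broken) = 1792 kJ
Bonds formed (products):
  H–H: 2 × 441 = 882
  O=O: 1 × 482 = 482
  Σ(formed) = 1364 kJ
ΔH = Σ(broken) − Σ(formed) = 1792 − 1364 = +428 kJ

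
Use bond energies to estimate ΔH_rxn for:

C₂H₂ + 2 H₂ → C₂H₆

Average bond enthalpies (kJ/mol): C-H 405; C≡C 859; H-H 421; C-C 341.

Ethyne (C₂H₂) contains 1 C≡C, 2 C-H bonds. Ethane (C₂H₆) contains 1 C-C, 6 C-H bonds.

Bonds broken (reactants):
  C≡C: 1 × 859 = 859
  C-H: 2 × 405 = 810
  H-H: 2 × 421 = 842
  Σ(broken) = 2511 kJ
Bonds formed (products):
  C-C: 1 × 341 = 341
  C-H: 6 × 405 = 2430
  Σ(formed) = 2771 kJ
ΔH = Σ(broken) − Σ(formed) = 2511 − 2771 = −260 kJ

ΔH ≈ −260 kJ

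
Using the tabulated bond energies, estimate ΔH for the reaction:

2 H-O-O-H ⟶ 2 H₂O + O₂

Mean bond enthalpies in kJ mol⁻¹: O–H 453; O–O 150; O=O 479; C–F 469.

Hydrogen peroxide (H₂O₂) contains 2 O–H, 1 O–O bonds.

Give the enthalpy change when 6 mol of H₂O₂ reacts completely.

ΔH = −537 kJ

Bonds broken (reactants):
  O–H: 4 × 453 = 1812
  O–O: 2 × 150 = 300
  Σ(broken) = 2112 kJ
Bonds formed (products):
  O–H: 4 × 453 = 1812
  O=O: 1 × 479 = 479
  Σ(formed) = 2291 kJ
ΔH = Σ(broken) − Σ(formed) = 2112 − 2291 = −179 kJ
For 3× the reaction as written: 3 × (−179) = −537 kJ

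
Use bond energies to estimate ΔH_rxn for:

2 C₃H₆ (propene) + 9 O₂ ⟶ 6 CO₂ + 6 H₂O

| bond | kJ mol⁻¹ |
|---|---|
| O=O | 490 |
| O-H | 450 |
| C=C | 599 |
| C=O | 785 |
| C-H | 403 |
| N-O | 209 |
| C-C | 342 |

ΔH ≈ −3692 kJ

Bonds broken (reactants):
  C-C: 2 × 342 = 684
  C-H: 12 × 403 = 4836
  C=C: 2 × 599 = 1198
  O=O: 9 × 490 = 4410
  Σ(broken) = 11128 kJ
Bonds formed (products):
  C=O: 12 × 785 = 9420
  O-H: 12 × 450 = 5400
  Σ(formed) = 14820 kJ
ΔH = Σ(broken) − Σ(formed) = 11128 − 14820 = −3692 kJ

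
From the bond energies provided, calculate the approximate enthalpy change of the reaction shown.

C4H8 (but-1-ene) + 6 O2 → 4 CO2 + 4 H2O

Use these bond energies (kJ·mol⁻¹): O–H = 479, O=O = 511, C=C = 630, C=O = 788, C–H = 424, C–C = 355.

Bonds broken (reactants):
  C–C: 2 × 355 = 710
  C–H: 8 × 424 = 3392
  C=C: 1 × 630 = 630
  O=O: 6 × 511 = 3066
  Σ(broken) = 7798 kJ
Bonds formed (products):
  C=O: 8 × 788 = 6304
  O–H: 8 × 479 = 3832
  Σ(formed) = 10136 kJ
ΔH = Σ(broken) − Σ(formed) = 7798 − 10136 = −2338 kJ

ΔH ≈ −2338 kJ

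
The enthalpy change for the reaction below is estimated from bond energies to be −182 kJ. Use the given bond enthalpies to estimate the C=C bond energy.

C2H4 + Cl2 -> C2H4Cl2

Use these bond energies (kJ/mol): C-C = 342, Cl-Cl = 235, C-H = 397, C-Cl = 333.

Let D be the C=C bond energy.
Σ(broken) = 4×397 + 1×D + 1×235 = 1823 + D
Σ(formed) = 1×342 + 2×333 + 4×397 = 2596
ΔH = Σ(broken) − Σ(formed) = (1823 + D) − (2596) = −773 + D
Setting this equal to −182 kJ gives D = 591 kJ/mol.

D(C=C) ≈ 591 kJ/mol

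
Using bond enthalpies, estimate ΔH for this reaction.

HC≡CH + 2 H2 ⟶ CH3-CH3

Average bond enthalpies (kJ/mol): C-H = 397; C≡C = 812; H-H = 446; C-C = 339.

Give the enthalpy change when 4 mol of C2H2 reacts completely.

Bonds broken (reactants):
  C≡C: 1 × 812 = 812
  C-H: 2 × 397 = 794
  H-H: 2 × 446 = 892
  Σ(broken) = 2498 kJ
Bonds formed (products):
  C-C: 1 × 339 = 339
  C-H: 6 × 397 = 2382
  Σ(formed) = 2721 kJ
ΔH = Σ(broken) − Σ(formed) = 2498 − 2721 = −223 kJ
For 4× the reaction as written: 4 × (−223) = −892 kJ

ΔH = −892 kJ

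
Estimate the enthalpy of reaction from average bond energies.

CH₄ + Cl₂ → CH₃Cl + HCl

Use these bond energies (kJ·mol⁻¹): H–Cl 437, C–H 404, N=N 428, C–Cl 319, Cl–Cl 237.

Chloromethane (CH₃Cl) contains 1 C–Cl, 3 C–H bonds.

Bonds broken (reactants):
  C–H: 4 × 404 = 1616
  Cl–Cl: 1 × 237 = 237
  Σ(broken) = 1853 kJ
Bonds formed (products):
  C–Cl: 1 × 319 = 319
  C–H: 3 × 404 = 1212
  H–Cl: 1 × 437 = 437
  Σ(formed) = 1968 kJ
ΔH = Σ(broken) − Σ(formed) = 1853 − 1968 = −115 kJ

ΔH ≈ −115 kJ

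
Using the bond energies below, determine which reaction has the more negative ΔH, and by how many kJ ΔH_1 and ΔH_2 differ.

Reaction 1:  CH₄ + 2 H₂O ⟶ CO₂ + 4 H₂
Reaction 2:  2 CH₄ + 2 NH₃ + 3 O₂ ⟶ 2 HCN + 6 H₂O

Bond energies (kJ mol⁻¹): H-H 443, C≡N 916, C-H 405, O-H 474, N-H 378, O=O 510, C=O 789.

Reaction 1:
  Bonds broken (reactants):
    C-H: 4 × 405 = 1620
    O-H: 4 × 474 = 1896
    Σ(broken) = 3516 kJ
  Bonds formed (products):
    C=O: 2 × 789 = 1578
    H-H: 4 × 443 = 1772
    Σ(formed) = 3350 kJ
  ΔH_1 = 3516 − 3350 = +166 kJ
Reaction 2:
  Bonds broken (reactants):
    C-H: 8 × 405 = 3240
    N-H: 6 × 378 = 2268
    O=O: 3 × 510 = 1530
    Σ(broken) = 7038 kJ
  Bonds formed (products):
    C≡N: 2 × 916 = 1832
    C-H: 2 × 405 = 810
    O-H: 12 × 474 = 5688
    Σ(formed) = 8330 kJ
  ΔH_2 = 7038 − 8330 = −1292 kJ
ΔH_1 − ΔH_2 = +1458 kJ, so reaction 2 has the more negative ΔH; |ΔH_1 − ΔH_2| = 1458 kJ.

Reaction 2, by 1458 kJ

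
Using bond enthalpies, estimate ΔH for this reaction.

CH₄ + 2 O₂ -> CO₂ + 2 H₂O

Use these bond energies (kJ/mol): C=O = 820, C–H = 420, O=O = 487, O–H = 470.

ΔH ≈ −866 kJ

Bonds broken (reactants):
  C–H: 4 × 420 = 1680
  O=O: 2 × 487 = 974
  Σ(broken) = 2654 kJ
Bonds formed (products):
  C=O: 2 × 820 = 1640
  O–H: 4 × 470 = 1880
  Σ(formed) = 3520 kJ
ΔH = Σ(broken) − Σ(formed) = 2654 − 3520 = −866 kJ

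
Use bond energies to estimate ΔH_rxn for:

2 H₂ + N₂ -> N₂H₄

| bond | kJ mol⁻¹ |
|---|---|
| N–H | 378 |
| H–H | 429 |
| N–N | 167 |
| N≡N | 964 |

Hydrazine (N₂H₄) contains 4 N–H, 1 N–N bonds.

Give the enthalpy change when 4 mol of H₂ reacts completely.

Bonds broken (reactants):
  H–H: 2 × 429 = 858
  N≡N: 1 × 964 = 964
  Σ(broken) = 1822 kJ
Bonds formed (products):
  N–H: 4 × 378 = 1512
  N–N: 1 × 167 = 167
  Σ(formed) = 1679 kJ
ΔH = Σ(broken) − Σ(formed) = 1822 − 1679 = +143 kJ
For 2× the reaction as written: 2 × (+143) = +286 kJ

ΔH = +286 kJ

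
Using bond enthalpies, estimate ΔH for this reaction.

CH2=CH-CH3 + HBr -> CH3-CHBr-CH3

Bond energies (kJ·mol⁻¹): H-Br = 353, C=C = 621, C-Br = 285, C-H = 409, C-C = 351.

Bonds broken (reactants):
  C-C: 1 × 351 = 351
  C-H: 6 × 409 = 2454
  C=C: 1 × 621 = 621
  H-Br: 1 × 353 = 353
  Σ(broken) = 3779 kJ
Bonds formed (products):
  C-Br: 1 × 285 = 285
  C-C: 2 × 351 = 702
  C-H: 7 × 409 = 2863
  Σ(formed) = 3850 kJ
ΔH = Σ(broken) − Σ(formed) = 3779 − 3850 = −71 kJ

ΔH ≈ −71 kJ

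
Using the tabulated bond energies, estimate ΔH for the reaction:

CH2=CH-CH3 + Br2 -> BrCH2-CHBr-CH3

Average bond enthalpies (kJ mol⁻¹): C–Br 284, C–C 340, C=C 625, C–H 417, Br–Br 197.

Bonds broken (reactants):
  Br–Br: 1 × 197 = 197
  C–C: 1 × 340 = 340
  C–H: 6 × 417 = 2502
  C=C: 1 × 625 = 625
  Σ(broken) = 3664 kJ
Bonds formed (products):
  C–Br: 2 × 284 = 568
  C–C: 2 × 340 = 680
  C–H: 6 × 417 = 2502
  Σ(formed) = 3750 kJ
ΔH = Σ(broken) − Σ(formed) = 3664 − 3750 = −86 kJ

ΔH ≈ −86 kJ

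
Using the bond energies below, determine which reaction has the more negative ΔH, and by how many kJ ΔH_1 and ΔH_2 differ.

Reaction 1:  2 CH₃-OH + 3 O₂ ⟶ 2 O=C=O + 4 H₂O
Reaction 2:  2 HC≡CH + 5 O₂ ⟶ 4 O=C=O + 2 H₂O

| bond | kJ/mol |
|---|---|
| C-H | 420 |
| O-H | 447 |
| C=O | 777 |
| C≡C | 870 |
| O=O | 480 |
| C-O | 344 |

Reaction 2, by 1042 kJ

Reaction 1:
  Bonds broken (reactants):
    C-H: 6 × 420 = 2520
    C-O: 2 × 344 = 688
    O-H: 2 × 447 = 894
    O=O: 3 × 480 = 1440
    Σ(broken) = 5542 kJ
  Bonds formed (products):
    C=O: 4 × 777 = 3108
    O-H: 8 × 447 = 3576
    Σ(formed) = 6684 kJ
  ΔH_1 = 5542 − 6684 = −1142 kJ
Reaction 2:
  Bonds broken (reactants):
    C≡C: 2 × 870 = 1740
    C-H: 4 × 420 = 1680
    O=O: 5 × 480 = 2400
    Σ(broken) = 5820 kJ
  Bonds formed (products):
    C=O: 8 × 777 = 6216
    O-H: 4 × 447 = 1788
    Σ(formed) = 8004 kJ
  ΔH_2 = 5820 − 8004 = −2184 kJ
ΔH_1 − ΔH_2 = +1042 kJ, so reaction 2 has the more negative ΔH; |ΔH_1 − ΔH_2| = 1042 kJ.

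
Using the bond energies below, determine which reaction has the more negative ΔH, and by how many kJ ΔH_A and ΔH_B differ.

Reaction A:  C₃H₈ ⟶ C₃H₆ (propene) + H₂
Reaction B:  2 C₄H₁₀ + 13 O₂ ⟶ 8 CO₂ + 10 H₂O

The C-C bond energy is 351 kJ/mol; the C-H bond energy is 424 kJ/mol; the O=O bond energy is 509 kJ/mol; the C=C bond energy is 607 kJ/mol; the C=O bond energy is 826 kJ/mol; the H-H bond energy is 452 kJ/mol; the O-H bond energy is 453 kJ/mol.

Reaction A:
  Bonds broken (reactants):
    C-C: 2 × 351 = 702
    C-H: 8 × 424 = 3392
    Σ(broken) = 4094 kJ
  Bonds formed (products):
    C-C: 1 × 351 = 351
    C-H: 6 × 424 = 2544
    C=C: 1 × 607 = 607
    H-H: 1 × 452 = 452
    Σ(formed) = 3954 kJ
  ΔH_A = 4094 − 3954 = +140 kJ
Reaction B:
  Bonds broken (reactants):
    C-C: 6 × 351 = 2106
    C-H: 20 × 424 = 8480
    O=O: 13 × 509 = 6617
    Σ(broken) = 17203 kJ
  Bonds formed (products):
    C=O: 16 × 826 = 13216
    O-H: 20 × 453 = 9060
    Σ(formed) = 22276 kJ
  ΔH_B = 17203 − 22276 = −5073 kJ
ΔH_A − ΔH_B = +5213 kJ, so reaction B has the more negative ΔH; |ΔH_A − ΔH_B| = 5213 kJ.

Reaction B, by 5213 kJ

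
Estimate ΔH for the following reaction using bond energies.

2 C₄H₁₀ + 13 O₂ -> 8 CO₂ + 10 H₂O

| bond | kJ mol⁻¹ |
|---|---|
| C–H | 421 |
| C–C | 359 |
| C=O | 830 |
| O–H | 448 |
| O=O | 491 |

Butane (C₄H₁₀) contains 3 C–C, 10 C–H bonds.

ΔH ≈ −5283 kJ

Bonds broken (reactants):
  C–C: 6 × 359 = 2154
  C–H: 20 × 421 = 8420
  O=O: 13 × 491 = 6383
  Σ(broken) = 16957 kJ
Bonds formed (products):
  C=O: 16 × 830 = 13280
  O–H: 20 × 448 = 8960
  Σ(formed) = 22240 kJ
ΔH = Σ(broken) − Σ(formed) = 16957 − 22240 = −5283 kJ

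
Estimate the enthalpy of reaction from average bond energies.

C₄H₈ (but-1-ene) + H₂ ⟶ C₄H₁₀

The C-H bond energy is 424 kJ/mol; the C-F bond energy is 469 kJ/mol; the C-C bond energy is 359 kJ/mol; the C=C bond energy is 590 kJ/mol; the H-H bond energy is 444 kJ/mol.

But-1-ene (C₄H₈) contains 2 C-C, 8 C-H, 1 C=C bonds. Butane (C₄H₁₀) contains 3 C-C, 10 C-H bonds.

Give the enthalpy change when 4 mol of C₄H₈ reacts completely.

ΔH = −692 kJ

Bonds broken (reactants):
  C-C: 2 × 359 = 718
  C-H: 8 × 424 = 3392
  C=C: 1 × 590 = 590
  H-H: 1 × 444 = 444
  Σ(broken) = 5144 kJ
Bonds formed (products):
  C-C: 3 × 359 = 1077
  C-H: 10 × 424 = 4240
  Σ(formed) = 5317 kJ
ΔH = Σ(broken) − Σ(formed) = 5144 − 5317 = −173 kJ
For 4× the reaction as written: 4 × (−173) = −692 kJ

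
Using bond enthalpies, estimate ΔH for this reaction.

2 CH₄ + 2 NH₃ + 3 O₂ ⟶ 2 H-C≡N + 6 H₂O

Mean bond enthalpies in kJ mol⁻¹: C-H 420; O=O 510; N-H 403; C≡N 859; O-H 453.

Bonds broken (reactants):
  C-H: 8 × 420 = 3360
  N-H: 6 × 403 = 2418
  O=O: 3 × 510 = 1530
  Σ(broken) = 7308 kJ
Bonds formed (products):
  C≡N: 2 × 859 = 1718
  C-H: 2 × 420 = 840
  O-H: 12 × 453 = 5436
  Σ(formed) = 7994 kJ
ΔH = Σ(broken) − Σ(formed) = 7308 − 7994 = −686 kJ

ΔH ≈ −686 kJ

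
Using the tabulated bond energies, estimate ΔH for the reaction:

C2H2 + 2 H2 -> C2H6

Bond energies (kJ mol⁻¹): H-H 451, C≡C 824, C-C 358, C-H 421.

Bonds broken (reactants):
  C≡C: 1 × 824 = 824
  C-H: 2 × 421 = 842
  H-H: 2 × 451 = 902
  Σ(broken) = 2568 kJ
Bonds formed (products):
  C-C: 1 × 358 = 358
  C-H: 6 × 421 = 2526
  Σ(formed) = 2884 kJ
ΔH = Σ(broken) − Σ(formed) = 2568 − 2884 = −316 kJ

ΔH ≈ −316 kJ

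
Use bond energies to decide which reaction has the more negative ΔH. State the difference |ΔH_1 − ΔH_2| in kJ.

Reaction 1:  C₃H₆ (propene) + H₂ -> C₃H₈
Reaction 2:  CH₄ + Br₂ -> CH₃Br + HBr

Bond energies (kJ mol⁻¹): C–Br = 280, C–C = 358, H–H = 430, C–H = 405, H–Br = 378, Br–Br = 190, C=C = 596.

Reaction 1, by 79 kJ

Reaction 1:
  Bonds broken (reactants):
    C–C: 1 × 358 = 358
    C–H: 6 × 405 = 2430
    C=C: 1 × 596 = 596
    H–H: 1 × 430 = 430
    Σ(broken) = 3814 kJ
  Bonds formed (products):
    C–C: 2 × 358 = 716
    C–H: 8 × 405 = 3240
    Σ(formed) = 3956 kJ
  ΔH_1 = 3814 − 3956 = −142 kJ
Reaction 2:
  Bonds broken (reactants):
    Br–Br: 1 × 190 = 190
    C–H: 4 × 405 = 1620
    Σ(broken) = 1810 kJ
  Bonds formed (products):
    C–Br: 1 × 280 = 280
    C–H: 3 × 405 = 1215
    H–Br: 1 × 378 = 378
    Σ(formed) = 1873 kJ
  ΔH_2 = 1810 − 1873 = −63 kJ
ΔH_1 − ΔH_2 = −79 kJ, so reaction 1 has the more negative ΔH; |ΔH_1 − ΔH_2| = 79 kJ.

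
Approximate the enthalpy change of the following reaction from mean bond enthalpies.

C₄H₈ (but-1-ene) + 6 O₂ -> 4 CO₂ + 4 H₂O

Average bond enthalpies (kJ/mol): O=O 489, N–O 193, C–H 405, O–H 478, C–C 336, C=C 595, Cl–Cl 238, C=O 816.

Bonds broken (reactants):
  C–C: 2 × 336 = 672
  C–H: 8 × 405 = 3240
  C=C: 1 × 595 = 595
  O=O: 6 × 489 = 2934
  Σ(broken) = 7441 kJ
Bonds formed (products):
  C=O: 8 × 816 = 6528
  O–H: 8 × 478 = 3824
  Σ(formed) = 10352 kJ
ΔH = Σ(broken) − Σ(formed) = 7441 − 10352 = −2911 kJ

ΔH ≈ −2911 kJ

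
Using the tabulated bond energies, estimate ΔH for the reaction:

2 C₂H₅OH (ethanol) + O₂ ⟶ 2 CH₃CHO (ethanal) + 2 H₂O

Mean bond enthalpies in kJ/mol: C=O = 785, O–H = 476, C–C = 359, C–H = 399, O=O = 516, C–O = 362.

ΔH ≈ −484 kJ

Bonds broken (reactants):
  C–C: 2 × 359 = 718
  C–H: 10 × 399 = 3990
  C–O: 2 × 362 = 724
  O–H: 2 × 476 = 952
  O=O: 1 × 516 = 516
  Σ(broken) = 6900 kJ
Bonds formed (products):
  C–C: 2 × 359 = 718
  C–H: 8 × 399 = 3192
  C=O: 2 × 785 = 1570
  O–H: 4 × 476 = 1904
  Σ(formed) = 7384 kJ
ΔH = Σ(broken) − Σ(formed) = 6900 − 7384 = −484 kJ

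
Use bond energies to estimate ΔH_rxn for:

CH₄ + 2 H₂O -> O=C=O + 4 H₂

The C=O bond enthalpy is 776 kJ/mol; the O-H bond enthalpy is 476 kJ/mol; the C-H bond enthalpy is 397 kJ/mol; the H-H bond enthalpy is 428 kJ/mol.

ΔH ≈ +228 kJ

Bonds broken (reactants):
  C-H: 4 × 397 = 1588
  O-H: 4 × 476 = 1904
  Σ(broken) = 3492 kJ
Bonds formed (products):
  C=O: 2 × 776 = 1552
  H-H: 4 × 428 = 1712
  Σ(formed) = 3264 kJ
ΔH = Σ(broken) − Σ(formed) = 3492 − 3264 = +228 kJ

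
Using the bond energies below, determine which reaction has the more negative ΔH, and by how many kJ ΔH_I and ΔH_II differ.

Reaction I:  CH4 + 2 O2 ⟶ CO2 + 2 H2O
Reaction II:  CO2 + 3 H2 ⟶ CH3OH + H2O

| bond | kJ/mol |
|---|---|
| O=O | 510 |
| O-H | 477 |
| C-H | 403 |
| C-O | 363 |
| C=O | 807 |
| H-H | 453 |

Reaction I:
  Bonds broken (reactants):
    C-H: 4 × 403 = 1612
    O=O: 2 × 510 = 1020
    Σ(broken) = 2632 kJ
  Bonds formed (products):
    C=O: 2 × 807 = 1614
    O-H: 4 × 477 = 1908
    Σ(formed) = 3522 kJ
  ΔH_I = 2632 − 3522 = −890 kJ
Reaction II:
  Bonds broken (reactants):
    C=O: 2 × 807 = 1614
    H-H: 3 × 453 = 1359
    Σ(broken) = 2973 kJ
  Bonds formed (products):
    C-H: 3 × 403 = 1209
    C-O: 1 × 363 = 363
    O-H: 3 × 477 = 1431
    Σ(formed) = 3003 kJ
  ΔH_II = 2973 − 3003 = −30 kJ
ΔH_I − ΔH_II = −860 kJ, so reaction I has the more negative ΔH; |ΔH_I − ΔH_II| = 860 kJ.

Reaction I, by 860 kJ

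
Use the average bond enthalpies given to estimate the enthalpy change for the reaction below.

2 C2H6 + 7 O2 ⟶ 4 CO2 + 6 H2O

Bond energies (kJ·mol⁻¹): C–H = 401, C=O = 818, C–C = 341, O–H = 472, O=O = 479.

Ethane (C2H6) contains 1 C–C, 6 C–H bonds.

ΔH ≈ −3361 kJ

Bonds broken (reactants):
  C–C: 2 × 341 = 682
  C–H: 12 × 401 = 4812
  O=O: 7 × 479 = 3353
  Σ(broken) = 8847 kJ
Bonds formed (products):
  C=O: 8 × 818 = 6544
  O–H: 12 × 472 = 5664
  Σ(formed) = 12208 kJ
ΔH = Σ(broken) − Σ(formed) = 8847 − 12208 = −3361 kJ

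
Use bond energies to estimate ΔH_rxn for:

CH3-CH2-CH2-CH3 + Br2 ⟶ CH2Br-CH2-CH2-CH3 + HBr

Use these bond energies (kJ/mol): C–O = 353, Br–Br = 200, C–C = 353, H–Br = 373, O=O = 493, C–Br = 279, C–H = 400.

ΔH ≈ −52 kJ

Bonds broken (reactants):
  Br–Br: 1 × 200 = 200
  C–C: 3 × 353 = 1059
  C–H: 10 × 400 = 4000
  Σ(broken) = 5259 kJ
Bonds formed (products):
  C–Br: 1 × 279 = 279
  C–C: 3 × 353 = 1059
  C–H: 9 × 400 = 3600
  H–Br: 1 × 373 = 373
  Σ(formed) = 5311 kJ
ΔH = Σ(broken) − Σ(formed) = 5259 − 5311 = −52 kJ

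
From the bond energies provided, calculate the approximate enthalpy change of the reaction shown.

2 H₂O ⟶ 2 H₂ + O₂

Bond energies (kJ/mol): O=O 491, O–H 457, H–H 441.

ΔH ≈ +455 kJ

Bonds broken (reactants):
  O–H: 4 × 457 = 1828
  Σ(broken) = 1828 kJ
Bonds formed (products):
  H–H: 2 × 441 = 882
  O=O: 1 × 491 = 491
  Σ(formed) = 1373 kJ
ΔH = Σ(broken) − Σ(formed) = 1828 − 1373 = +455 kJ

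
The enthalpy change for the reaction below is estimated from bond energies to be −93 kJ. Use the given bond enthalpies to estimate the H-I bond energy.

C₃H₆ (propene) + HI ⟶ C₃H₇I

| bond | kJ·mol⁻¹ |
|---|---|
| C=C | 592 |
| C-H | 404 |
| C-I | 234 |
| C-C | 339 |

Let D be the H-I bond energy.
Σ(broken) = 1×339 + 6×404 + 1×592 + 1×D = 3355 + D
Σ(formed) = 2×339 + 7×404 + 1×234 = 3740
ΔH = Σ(broken) − Σ(formed) = (3355 + D) − (3740) = −385 + D
Setting this equal to −93 kJ gives D = 292 kJ/mol.

D(H-I) ≈ 292 kJ/mol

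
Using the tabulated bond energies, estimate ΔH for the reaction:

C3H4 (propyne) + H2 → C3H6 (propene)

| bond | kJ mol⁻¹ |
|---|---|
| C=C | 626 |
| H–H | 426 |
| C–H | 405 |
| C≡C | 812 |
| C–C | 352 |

Bonds broken (reactants):
  C≡C: 1 × 812 = 812
  C–C: 1 × 352 = 352
  C–H: 4 × 405 = 1620
  H–H: 1 × 426 = 426
  Σ(broken) = 3210 kJ
Bonds formed (products):
  C–C: 1 × 352 = 352
  C–H: 6 × 405 = 2430
  C=C: 1 × 626 = 626
  Σ(formed) = 3408 kJ
ΔH = Σ(broken) − Σ(formed) = 3210 − 3408 = −198 kJ

ΔH ≈ −198 kJ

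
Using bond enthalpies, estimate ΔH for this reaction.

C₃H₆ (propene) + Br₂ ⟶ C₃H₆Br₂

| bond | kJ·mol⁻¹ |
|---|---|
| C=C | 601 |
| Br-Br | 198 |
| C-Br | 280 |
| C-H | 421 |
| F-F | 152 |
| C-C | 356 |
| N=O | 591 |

Bonds broken (reactants):
  Br-Br: 1 × 198 = 198
  C-C: 1 × 356 = 356
  C-H: 6 × 421 = 2526
  C=C: 1 × 601 = 601
  Σ(broken) = 3681 kJ
Bonds formed (products):
  C-Br: 2 × 280 = 560
  C-C: 2 × 356 = 712
  C-H: 6 × 421 = 2526
  Σ(formed) = 3798 kJ
ΔH = Σ(broken) − Σ(formed) = 3681 − 3798 = −117 kJ

ΔH ≈ −117 kJ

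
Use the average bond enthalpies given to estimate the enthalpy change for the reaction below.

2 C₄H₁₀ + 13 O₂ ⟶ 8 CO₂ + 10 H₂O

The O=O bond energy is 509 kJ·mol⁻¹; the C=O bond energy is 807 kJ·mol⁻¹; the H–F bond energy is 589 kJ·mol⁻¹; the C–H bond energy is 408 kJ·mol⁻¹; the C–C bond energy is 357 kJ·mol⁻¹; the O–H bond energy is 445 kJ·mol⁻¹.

ΔH ≈ −4893 kJ

Bonds broken (reactants):
  C–C: 6 × 357 = 2142
  C–H: 20 × 408 = 8160
  O=O: 13 × 509 = 6617
  Σ(broken) = 16919 kJ
Bonds formed (products):
  C=O: 16 × 807 = 12912
  O–H: 20 × 445 = 8900
  Σ(formed) = 21812 kJ
ΔH = Σ(broken) − Σ(formed) = 16919 − 21812 = −4893 kJ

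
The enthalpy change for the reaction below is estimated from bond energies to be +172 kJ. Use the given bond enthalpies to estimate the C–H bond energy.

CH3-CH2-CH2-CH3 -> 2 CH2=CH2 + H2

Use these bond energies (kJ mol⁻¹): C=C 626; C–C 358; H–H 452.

Let D be the C–H bond energy.
Σ(broken) = 3×358 + 10×D = 1074 + 10D
Σ(formed) = 8×D + 2×626 + 1×452 = 1704 + 8D
ΔH = Σ(broken) − Σ(formed) = (1074 + 10D) − (1704 + 8D) = −630 + 2D
Setting this equal to +172 kJ gives 2D = 802, so D = 401 kJ/mol.

D(C–H) ≈ 401 kJ/mol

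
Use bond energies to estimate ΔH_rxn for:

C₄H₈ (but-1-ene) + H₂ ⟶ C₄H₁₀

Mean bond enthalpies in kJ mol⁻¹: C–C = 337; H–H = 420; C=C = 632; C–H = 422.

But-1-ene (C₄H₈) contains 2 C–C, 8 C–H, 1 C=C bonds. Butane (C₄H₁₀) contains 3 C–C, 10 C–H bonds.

Bonds broken (reactants):
  C–C: 2 × 337 = 674
  C–H: 8 × 422 = 3376
  C=C: 1 × 632 = 632
  H–H: 1 × 420 = 420
  Σ(broken) = 5102 kJ
Bonds formed (products):
  C–C: 3 × 337 = 1011
  C–H: 10 × 422 = 4220
  Σ(formed) = 5231 kJ
ΔH = Σ(broken) − Σ(formed) = 5102 − 5231 = −129 kJ

ΔH ≈ −129 kJ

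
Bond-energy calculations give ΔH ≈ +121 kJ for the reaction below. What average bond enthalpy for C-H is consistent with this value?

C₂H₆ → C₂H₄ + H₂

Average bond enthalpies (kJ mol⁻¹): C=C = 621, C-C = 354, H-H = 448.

Let D be the C-H bond energy.
Σ(broken) = 1×354 + 6×D = 354 + 6D
Σ(formed) = 4×D + 1×621 + 1×448 = 1069 + 4D
ΔH = Σ(broken) − Σ(formed) = (354 + 6D) − (1069 + 4D) = −715 + 2D
Setting this equal to +121 kJ gives 2D = 836, so D = 418 kJ/mol.

D(C-H) ≈ 418 kJ/mol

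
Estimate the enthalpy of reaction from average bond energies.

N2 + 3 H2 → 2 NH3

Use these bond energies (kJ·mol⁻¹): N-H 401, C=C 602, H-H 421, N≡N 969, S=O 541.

ΔH ≈ −174 kJ

Bonds broken (reactants):
  H-H: 3 × 421 = 1263
  N≡N: 1 × 969 = 969
  Σ(broken) = 2232 kJ
Bonds formed (products):
  N-H: 6 × 401 = 2406
  Σ(formed) = 2406 kJ
ΔH = Σ(broken) − Σ(formed) = 2232 − 2406 = −174 kJ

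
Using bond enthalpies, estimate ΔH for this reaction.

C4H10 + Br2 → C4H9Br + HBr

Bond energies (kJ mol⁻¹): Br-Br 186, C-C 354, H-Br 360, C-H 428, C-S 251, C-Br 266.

ΔH ≈ −12 kJ

Bonds broken (reactants):
  Br-Br: 1 × 186 = 186
  C-C: 3 × 354 = 1062
  C-H: 10 × 428 = 4280
  Σ(broken) = 5528 kJ
Bonds formed (products):
  C-Br: 1 × 266 = 266
  C-C: 3 × 354 = 1062
  C-H: 9 × 428 = 3852
  H-Br: 1 × 360 = 360
  Σ(formed) = 5540 kJ
ΔH = Σ(broken) − Σ(formed) = 5528 − 5540 = −12 kJ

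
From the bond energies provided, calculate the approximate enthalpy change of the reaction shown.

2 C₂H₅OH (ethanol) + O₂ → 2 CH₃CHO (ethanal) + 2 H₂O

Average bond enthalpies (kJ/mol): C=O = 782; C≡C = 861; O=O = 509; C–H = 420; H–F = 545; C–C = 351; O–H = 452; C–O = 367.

Bonds broken (reactants):
  C–C: 2 × 351 = 702
  C–H: 10 × 420 = 4200
  C–O: 2 × 367 = 734
  O–H: 2 × 452 = 904
  O=O: 1 × 509 = 509
  Σ(broken) = 7049 kJ
Bonds formed (products):
  C–C: 2 × 351 = 702
  C–H: 8 × 420 = 3360
  C=O: 2 × 782 = 1564
  O–H: 4 × 452 = 1808
  Σ(formed) = 7434 kJ
ΔH = Σ(broken) − Σ(formed) = 7049 − 7434 = −385 kJ

ΔH ≈ −385 kJ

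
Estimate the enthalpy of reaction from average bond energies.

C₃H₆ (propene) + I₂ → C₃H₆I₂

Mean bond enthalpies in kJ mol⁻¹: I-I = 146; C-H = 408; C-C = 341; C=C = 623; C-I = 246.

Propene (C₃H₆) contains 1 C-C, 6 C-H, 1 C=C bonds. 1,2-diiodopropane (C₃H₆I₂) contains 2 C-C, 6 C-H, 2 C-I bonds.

Bonds broken (reactants):
  C-C: 1 × 341 = 341
  C-H: 6 × 408 = 2448
  C=C: 1 × 623 = 623
  I-I: 1 × 146 = 146
  Σ(broken) = 3558 kJ
Bonds formed (products):
  C-C: 2 × 341 = 682
  C-H: 6 × 408 = 2448
  C-I: 2 × 246 = 492
  Σ(formed) = 3622 kJ
ΔH = Σ(broken) − Σ(formed) = 3558 − 3622 = −64 kJ

ΔH ≈ −64 kJ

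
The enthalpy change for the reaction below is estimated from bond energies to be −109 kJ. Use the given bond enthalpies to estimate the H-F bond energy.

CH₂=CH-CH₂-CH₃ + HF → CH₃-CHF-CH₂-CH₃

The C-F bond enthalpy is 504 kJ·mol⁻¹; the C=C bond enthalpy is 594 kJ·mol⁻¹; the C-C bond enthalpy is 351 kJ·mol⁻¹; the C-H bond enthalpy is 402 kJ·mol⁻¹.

D(H-F) ≈ 554 kJ/mol

Let D be the H-F bond energy.
Σ(broken) = 2×351 + 8×402 + 1×594 + 1×D = 4512 + D
Σ(formed) = 3×351 + 1×504 + 9×402 = 5175
ΔH = Σ(broken) − Σ(formed) = (4512 + D) − (5175) = −663 + D
Setting this equal to −109 kJ gives D = 554 kJ/mol.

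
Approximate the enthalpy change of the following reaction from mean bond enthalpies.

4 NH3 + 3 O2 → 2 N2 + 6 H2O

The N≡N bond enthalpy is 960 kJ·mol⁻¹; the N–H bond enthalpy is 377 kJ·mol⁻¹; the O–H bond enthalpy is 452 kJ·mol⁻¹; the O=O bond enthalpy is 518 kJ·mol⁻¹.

Bonds broken (reactants):
  N–H: 12 × 377 = 4524
  O=O: 3 × 518 = 1554
  Σ(broken) = 6078 kJ
Bonds formed (products):
  N≡N: 2 × 960 = 1920
  O–H: 12 × 452 = 5424
  Σ(formed) = 7344 kJ
ΔH = Σ(broken) − Σ(formed) = 6078 − 7344 = −1266 kJ

ΔH ≈ −1266 kJ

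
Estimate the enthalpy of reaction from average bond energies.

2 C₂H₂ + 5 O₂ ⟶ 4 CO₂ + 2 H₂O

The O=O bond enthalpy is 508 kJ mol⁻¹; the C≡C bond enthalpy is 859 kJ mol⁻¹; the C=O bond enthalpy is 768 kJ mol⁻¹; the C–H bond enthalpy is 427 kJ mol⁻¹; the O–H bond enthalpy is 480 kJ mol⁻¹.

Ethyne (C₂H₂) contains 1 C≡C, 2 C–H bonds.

ΔH ≈ −2098 kJ

Bonds broken (reactants):
  C≡C: 2 × 859 = 1718
  C–H: 4 × 427 = 1708
  O=O: 5 × 508 = 2540
  Σ(broken) = 5966 kJ
Bonds formed (products):
  C=O: 8 × 768 = 6144
  O–H: 4 × 480 = 1920
  Σ(formed) = 8064 kJ
ΔH = Σ(broken) − Σ(formed) = 5966 − 8064 = −2098 kJ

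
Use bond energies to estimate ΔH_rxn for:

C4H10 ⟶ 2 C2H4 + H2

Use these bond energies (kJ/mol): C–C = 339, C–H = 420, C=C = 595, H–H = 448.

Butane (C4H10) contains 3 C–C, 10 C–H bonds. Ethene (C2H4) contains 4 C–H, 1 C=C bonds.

Bonds broken (reactants):
  C–C: 3 × 339 = 1017
  C–H: 10 × 420 = 4200
  Σ(broken) = 5217 kJ
Bonds formed (products):
  C–H: 8 × 420 = 3360
  C=C: 2 × 595 = 1190
  H–H: 1 × 448 = 448
  Σ(formed) = 4998 kJ
ΔH = Σ(broken) − Σ(formed) = 5217 − 4998 = +219 kJ

ΔH ≈ +219 kJ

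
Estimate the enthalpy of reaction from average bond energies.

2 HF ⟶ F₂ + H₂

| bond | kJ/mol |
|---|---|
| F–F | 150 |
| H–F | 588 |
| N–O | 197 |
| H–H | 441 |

ΔH ≈ +585 kJ

Bonds broken (reactants):
  H–F: 2 × 588 = 1176
  Σ(broken) = 1176 kJ
Bonds formed (products):
  F–F: 1 × 150 = 150
  H–H: 1 × 441 = 441
  Σ(formed) = 591 kJ
ΔH = Σ(broken) − Σ(formed) = 1176 − 591 = +585 kJ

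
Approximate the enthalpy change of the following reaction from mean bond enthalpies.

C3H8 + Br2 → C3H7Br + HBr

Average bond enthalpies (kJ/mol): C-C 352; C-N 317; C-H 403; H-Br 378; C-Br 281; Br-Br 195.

ΔH ≈ −61 kJ

Bonds broken (reactants):
  Br-Br: 1 × 195 = 195
  C-C: 2 × 352 = 704
  C-H: 8 × 403 = 3224
  Σ(broken) = 4123 kJ
Bonds formed (products):
  C-Br: 1 × 281 = 281
  C-C: 2 × 352 = 704
  C-H: 7 × 403 = 2821
  H-Br: 1 × 378 = 378
  Σ(formed) = 4184 kJ
ΔH = Σ(broken) − Σ(formed) = 4123 − 4184 = −61 kJ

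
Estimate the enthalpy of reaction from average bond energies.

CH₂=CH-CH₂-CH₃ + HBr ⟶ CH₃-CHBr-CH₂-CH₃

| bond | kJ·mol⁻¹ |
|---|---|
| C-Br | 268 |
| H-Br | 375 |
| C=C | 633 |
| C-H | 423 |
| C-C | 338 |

Bonds broken (reactants):
  C-C: 2 × 338 = 676
  C-H: 8 × 423 = 3384
  C=C: 1 × 633 = 633
  H-Br: 1 × 375 = 375
  Σ(broken) = 5068 kJ
Bonds formed (products):
  C-Br: 1 × 268 = 268
  C-C: 3 × 338 = 1014
  C-H: 9 × 423 = 3807
  Σ(formed) = 5089 kJ
ΔH = Σ(broken) − Σ(formed) = 5068 − 5089 = −21 kJ

ΔH ≈ −21 kJ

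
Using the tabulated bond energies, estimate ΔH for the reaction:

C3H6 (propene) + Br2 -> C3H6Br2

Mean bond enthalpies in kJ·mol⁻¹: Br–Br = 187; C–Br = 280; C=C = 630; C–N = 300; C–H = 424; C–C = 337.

ΔH ≈ −80 kJ

Bonds broken (reactants):
  Br–Br: 1 × 187 = 187
  C–C: 1 × 337 = 337
  C–H: 6 × 424 = 2544
  C=C: 1 × 630 = 630
  Σ(broken) = 3698 kJ
Bonds formed (products):
  C–Br: 2 × 280 = 560
  C–C: 2 × 337 = 674
  C–H: 6 × 424 = 2544
  Σ(formed) = 3778 kJ
ΔH = Σ(broken) − Σ(formed) = 3698 − 3778 = −80 kJ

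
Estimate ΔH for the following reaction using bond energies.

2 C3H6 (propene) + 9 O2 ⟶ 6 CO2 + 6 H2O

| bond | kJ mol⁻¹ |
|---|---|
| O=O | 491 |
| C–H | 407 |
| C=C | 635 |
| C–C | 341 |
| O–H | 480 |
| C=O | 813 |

Bonds broken (reactants):
  C–C: 2 × 341 = 682
  C–H: 12 × 407 = 4884
  C=C: 2 × 635 = 1270
  O=O: 9 × 491 = 4419
  Σ(broken) = 11255 kJ
Bonds formed (products):
  C=O: 12 × 813 = 9756
  O–H: 12 × 480 = 5760
  Σ(formed) = 15516 kJ
ΔH = Σ(broken) − Σ(formed) = 11255 − 15516 = −4261 kJ

ΔH ≈ −4261 kJ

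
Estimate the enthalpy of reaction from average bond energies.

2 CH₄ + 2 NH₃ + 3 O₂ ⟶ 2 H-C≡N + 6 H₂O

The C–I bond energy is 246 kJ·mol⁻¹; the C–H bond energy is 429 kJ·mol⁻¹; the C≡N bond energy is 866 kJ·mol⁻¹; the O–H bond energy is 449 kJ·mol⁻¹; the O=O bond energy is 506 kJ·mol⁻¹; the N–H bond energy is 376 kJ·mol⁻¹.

ΔH ≈ −772 kJ

Bonds broken (reactants):
  C–H: 8 × 429 = 3432
  N–H: 6 × 376 = 2256
  O=O: 3 × 506 = 1518
  Σ(broken) = 7206 kJ
Bonds formed (products):
  C≡N: 2 × 866 = 1732
  C–H: 2 × 429 = 858
  O–H: 12 × 449 = 5388
  Σ(formed) = 7978 kJ
ΔH = Σ(broken) − Σ(formed) = 7206 − 7978 = −772 kJ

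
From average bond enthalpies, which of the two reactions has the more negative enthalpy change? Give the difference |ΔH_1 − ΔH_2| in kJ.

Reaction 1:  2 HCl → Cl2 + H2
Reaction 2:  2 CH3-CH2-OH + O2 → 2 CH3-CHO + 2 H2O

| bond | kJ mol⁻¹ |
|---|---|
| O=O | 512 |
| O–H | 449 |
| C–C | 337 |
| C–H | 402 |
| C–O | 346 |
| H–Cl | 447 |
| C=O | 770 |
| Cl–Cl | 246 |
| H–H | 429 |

Reaction 1:
  Bonds broken (reactants):
    H–Cl: 2 × 447 = 894
    Σ(broken) = 894 kJ
  Bonds formed (products):
    Cl–Cl: 1 × 246 = 246
    H–H: 1 × 429 = 429
    Σ(formed) = 675 kJ
  ΔH_1 = 894 − 675 = +219 kJ
Reaction 2:
  Bonds broken (reactants):
    C–C: 2 × 337 = 674
    C–H: 10 × 402 = 4020
    C–O: 2 × 346 = 692
    O–H: 2 × 449 = 898
    O=O: 1 × 512 = 512
    Σ(broken) = 6796 kJ
  Bonds formed (products):
    C–C: 2 × 337 = 674
    C–H: 8 × 402 = 3216
    C=O: 2 × 770 = 1540
    O–H: 4 × 449 = 1796
    Σ(formed) = 7226 kJ
  ΔH_2 = 6796 − 7226 = −430 kJ
ΔH_1 − ΔH_2 = +649 kJ, so reaction 2 has the more negative ΔH; |ΔH_1 − ΔH_2| = 649 kJ.

Reaction 2, by 649 kJ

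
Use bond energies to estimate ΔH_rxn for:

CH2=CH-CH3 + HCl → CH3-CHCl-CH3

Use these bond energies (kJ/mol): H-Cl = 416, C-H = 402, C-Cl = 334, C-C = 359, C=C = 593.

Bonds broken (reactants):
  C-C: 1 × 359 = 359
  C-H: 6 × 402 = 2412
  C=C: 1 × 593 = 593
  H-Cl: 1 × 416 = 416
  Σ(broken) = 3780 kJ
Bonds formed (products):
  C-C: 2 × 359 = 718
  C-Cl: 1 × 334 = 334
  C-H: 7 × 402 = 2814
  Σ(formed) = 3866 kJ
ΔH = Σ(broken) − Σ(formed) = 3780 − 3866 = −86 kJ

ΔH ≈ −86 kJ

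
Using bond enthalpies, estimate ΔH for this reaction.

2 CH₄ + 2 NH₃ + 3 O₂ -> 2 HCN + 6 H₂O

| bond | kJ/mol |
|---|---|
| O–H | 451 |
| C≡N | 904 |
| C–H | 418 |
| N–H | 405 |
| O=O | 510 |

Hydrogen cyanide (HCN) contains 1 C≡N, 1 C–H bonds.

Bonds broken (reactants):
  C–H: 8 × 418 = 3344
  N–H: 6 × 405 = 2430
  O=O: 3 × 510 = 1530
  Σ(broken) = 7304 kJ
Bonds formed (products):
  C≡N: 2 × 904 = 1808
  C–H: 2 × 418 = 836
  O–H: 12 × 451 = 5412
  Σ(formed) = 8056 kJ
ΔH = Σ(broken) − Σ(formed) = 7304 − 8056 = −752 kJ

ΔH ≈ −752 kJ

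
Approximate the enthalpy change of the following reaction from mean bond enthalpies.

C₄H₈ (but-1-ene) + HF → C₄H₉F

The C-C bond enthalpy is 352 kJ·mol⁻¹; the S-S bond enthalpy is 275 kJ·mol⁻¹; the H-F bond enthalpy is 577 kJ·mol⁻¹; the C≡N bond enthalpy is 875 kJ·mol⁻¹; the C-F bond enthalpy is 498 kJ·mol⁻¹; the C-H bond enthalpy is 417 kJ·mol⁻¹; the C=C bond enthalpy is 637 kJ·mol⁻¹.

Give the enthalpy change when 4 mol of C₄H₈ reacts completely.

Bonds broken (reactants):
  C-C: 2 × 352 = 704
  C-H: 8 × 417 = 3336
  C=C: 1 × 637 = 637
  H-F: 1 × 577 = 577
  Σ(broken) = 5254 kJ
Bonds formed (products):
  C-C: 3 × 352 = 1056
  C-F: 1 × 498 = 498
  C-H: 9 × 417 = 3753
  Σ(formed) = 5307 kJ
ΔH = Σ(broken) − Σ(formed) = 5254 − 5307 = −53 kJ
For 4× the reaction as written: 4 × (−53) = −212 kJ

ΔH = −212 kJ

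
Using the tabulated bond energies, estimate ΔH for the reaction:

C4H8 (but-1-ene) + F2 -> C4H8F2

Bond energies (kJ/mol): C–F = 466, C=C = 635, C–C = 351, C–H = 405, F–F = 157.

Bonds broken (reactants):
  C–C: 2 × 351 = 702
  C–H: 8 × 405 = 3240
  C=C: 1 × 635 = 635
  F–F: 1 × 157 = 157
  Σ(broken) = 4734 kJ
Bonds formed (products):
  C–C: 3 × 351 = 1053
  C–F: 2 × 466 = 932
  C–H: 8 × 405 = 3240
  Σ(formed) = 5225 kJ
ΔH = Σ(broken) − Σ(formed) = 4734 − 5225 = −491 kJ

ΔH ≈ −491 kJ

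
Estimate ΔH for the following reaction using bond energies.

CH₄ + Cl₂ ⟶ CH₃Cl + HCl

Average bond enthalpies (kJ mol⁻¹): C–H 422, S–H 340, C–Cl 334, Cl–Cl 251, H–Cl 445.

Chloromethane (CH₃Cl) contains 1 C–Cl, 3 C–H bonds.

Bonds broken (reactants):
  C–H: 4 × 422 = 1688
  Cl–Cl: 1 × 251 = 251
  Σ(broken) = 1939 kJ
Bonds formed (products):
  C–Cl: 1 × 334 = 334
  C–H: 3 × 422 = 1266
  H–Cl: 1 × 445 = 445
  Σ(formed) = 2045 kJ
ΔH = Σ(broken) − Σ(formed) = 1939 − 2045 = −106 kJ

ΔH ≈ −106 kJ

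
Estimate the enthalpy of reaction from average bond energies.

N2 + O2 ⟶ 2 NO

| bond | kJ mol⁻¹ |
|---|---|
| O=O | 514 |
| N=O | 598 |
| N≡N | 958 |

Bonds broken (reactants):
  N≡N: 1 × 958 = 958
  O=O: 1 × 514 = 514
  Σ(broken) = 1472 kJ
Bonds formed (products):
  N=O: 2 × 598 = 1196
  Σ(formed) = 1196 kJ
ΔH = Σ(broken) − Σ(formed) = 1472 − 1196 = +276 kJ

ΔH ≈ +276 kJ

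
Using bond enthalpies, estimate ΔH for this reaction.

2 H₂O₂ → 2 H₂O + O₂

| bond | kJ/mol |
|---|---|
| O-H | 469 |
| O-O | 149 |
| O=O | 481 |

ΔH ≈ −183 kJ

Bonds broken (reactants):
  O-H: 4 × 469 = 1876
  O-O: 2 × 149 = 298
  Σ(broken) = 2174 kJ
Bonds formed (products):
  O-H: 4 × 469 = 1876
  O=O: 1 × 481 = 481
  Σ(formed) = 2357 kJ
ΔH = Σ(broken) − Σ(formed) = 2174 − 2357 = −183 kJ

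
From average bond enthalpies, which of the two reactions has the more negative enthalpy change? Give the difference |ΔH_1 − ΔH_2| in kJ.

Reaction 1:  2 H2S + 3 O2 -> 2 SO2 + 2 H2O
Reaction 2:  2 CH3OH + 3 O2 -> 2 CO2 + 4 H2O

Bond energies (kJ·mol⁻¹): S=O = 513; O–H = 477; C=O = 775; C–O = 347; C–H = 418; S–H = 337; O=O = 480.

Reaction 2, by 148 kJ

Reaction 1:
  Bonds broken (reactants):
    O=O: 3 × 480 = 1440
    S–H: 4 × 337 = 1348
    Σ(broken) = 2788 kJ
  Bonds formed (products):
    O–H: 4 × 477 = 1908
    S=O: 4 × 513 = 2052
    Σ(formed) = 3960 kJ
  ΔH_1 = 2788 − 3960 = −1172 kJ
Reaction 2:
  Bonds broken (reactants):
    C–H: 6 × 418 = 2508
    C–O: 2 × 347 = 694
    O–H: 2 × 477 = 954
    O=O: 3 × 480 = 1440
    Σ(broken) = 5596 kJ
  Bonds formed (products):
    C=O: 4 × 775 = 3100
    O–H: 8 × 477 = 3816
    Σ(formed) = 6916 kJ
  ΔH_2 = 5596 − 6916 = −1320 kJ
ΔH_1 − ΔH_2 = +148 kJ, so reaction 2 has the more negative ΔH; |ΔH_1 − ΔH_2| = 148 kJ.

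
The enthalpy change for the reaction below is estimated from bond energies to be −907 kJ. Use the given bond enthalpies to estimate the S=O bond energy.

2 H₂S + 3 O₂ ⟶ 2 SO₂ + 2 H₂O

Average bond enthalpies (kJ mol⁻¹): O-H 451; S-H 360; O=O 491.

Let D be the S=O bond energy.
Σ(broken) = 3×491 + 4×360 = 2913
Σ(formed) = 4×451 + 4×D = 1804 + 4D
ΔH = Σ(broken) − Σ(formed) = (2913) − (1804 + 4D) = +1109 − 4D
Setting this equal to −907 kJ gives 4D = 2016, so D = 504 kJ/mol.

D(S=O) ≈ 504 kJ/mol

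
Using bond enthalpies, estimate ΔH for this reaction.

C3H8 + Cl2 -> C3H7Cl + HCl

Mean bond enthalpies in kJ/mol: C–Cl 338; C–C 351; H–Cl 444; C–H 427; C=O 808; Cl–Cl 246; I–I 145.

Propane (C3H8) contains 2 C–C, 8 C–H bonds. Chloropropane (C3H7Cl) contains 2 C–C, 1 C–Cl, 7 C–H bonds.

Bonds broken (reactants):
  C–C: 2 × 351 = 702
  C–H: 8 × 427 = 3416
  Cl–Cl: 1 × 246 = 246
  Σ(broken) = 4364 kJ
Bonds formed (products):
  C–C: 2 × 351 = 702
  C–Cl: 1 × 338 = 338
  C–H: 7 × 427 = 2989
  H–Cl: 1 × 444 = 444
  Σ(formed) = 4473 kJ
ΔH = Σ(broken) − Σ(formed) = 4364 − 4473 = −109 kJ

ΔH ≈ −109 kJ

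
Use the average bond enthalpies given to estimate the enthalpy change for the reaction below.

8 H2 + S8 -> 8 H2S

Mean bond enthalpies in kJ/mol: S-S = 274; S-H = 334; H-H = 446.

Bonds broken (reactants):
  H-H: 8 × 446 = 3568
  S-S: 8 × 274 = 2192
  Σ(broken) = 5760 kJ
Bonds formed (products):
  S-H: 16 × 334 = 5344
  Σ(formed) = 5344 kJ
ΔH = Σ(broken) − Σ(formed) = 5760 − 5344 = +416 kJ

ΔH ≈ +416 kJ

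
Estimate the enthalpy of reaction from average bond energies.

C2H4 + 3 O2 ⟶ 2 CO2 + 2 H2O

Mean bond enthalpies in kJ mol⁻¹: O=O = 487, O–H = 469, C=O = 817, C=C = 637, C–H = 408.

ΔH ≈ −1414 kJ

Bonds broken (reactants):
  C–H: 4 × 408 = 1632
  C=C: 1 × 637 = 637
  O=O: 3 × 487 = 1461
  Σ(broken) = 3730 kJ
Bonds formed (products):
  C=O: 4 × 817 = 3268
  O–H: 4 × 469 = 1876
  Σ(formed) = 5144 kJ
ΔH = Σ(broken) − Σ(formed) = 3730 − 5144 = −1414 kJ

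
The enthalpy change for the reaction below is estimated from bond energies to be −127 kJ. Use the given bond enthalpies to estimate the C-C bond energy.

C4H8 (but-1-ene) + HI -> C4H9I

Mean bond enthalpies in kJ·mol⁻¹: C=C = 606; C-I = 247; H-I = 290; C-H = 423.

Let D be the C-C bond energy.
Σ(broken) = 2×D + 8×423 + 1×606 + 1×290 = 4280 + 2D
Σ(formed) = 3×D + 9×423 + 1×247 = 4054 + 3D
ΔH = Σ(broken) − Σ(formed) = (4280 + 2D) − (4054 + 3D) = +226 − D
Setting this equal to −127 kJ gives D = 353 kJ/mol.

D(C-C) ≈ 353 kJ/mol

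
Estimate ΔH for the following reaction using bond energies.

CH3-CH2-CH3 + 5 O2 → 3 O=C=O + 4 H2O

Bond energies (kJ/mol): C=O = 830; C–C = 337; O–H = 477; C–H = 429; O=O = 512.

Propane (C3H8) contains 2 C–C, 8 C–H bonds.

ΔH ≈ −2130 kJ

Bonds broken (reactants):
  C–C: 2 × 337 = 674
  C–H: 8 × 429 = 3432
  O=O: 5 × 512 = 2560
  Σ(broken) = 6666 kJ
Bonds formed (products):
  C=O: 6 × 830 = 4980
  O–H: 8 × 477 = 3816
  Σ(formed) = 8796 kJ
ΔH = Σ(broken) − Σ(formed) = 6666 − 8796 = −2130 kJ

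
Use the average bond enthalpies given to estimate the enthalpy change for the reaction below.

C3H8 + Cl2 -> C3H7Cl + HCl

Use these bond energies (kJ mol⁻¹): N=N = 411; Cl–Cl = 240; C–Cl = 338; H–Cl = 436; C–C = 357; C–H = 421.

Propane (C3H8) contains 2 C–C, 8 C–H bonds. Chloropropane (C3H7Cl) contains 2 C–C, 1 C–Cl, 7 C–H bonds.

Bonds broken (reactants):
  C–C: 2 × 357 = 714
  C–H: 8 × 421 = 3368
  Cl–Cl: 1 × 240 = 240
  Σ(broken) = 4322 kJ
Bonds formed (products):
  C–C: 2 × 357 = 714
  C–Cl: 1 × 338 = 338
  C–H: 7 × 421 = 2947
  H–Cl: 1 × 436 = 436
  Σ(formed) = 4435 kJ
ΔH = Σ(broken) − Σ(formed) = 4322 − 4435 = −113 kJ

ΔH ≈ −113 kJ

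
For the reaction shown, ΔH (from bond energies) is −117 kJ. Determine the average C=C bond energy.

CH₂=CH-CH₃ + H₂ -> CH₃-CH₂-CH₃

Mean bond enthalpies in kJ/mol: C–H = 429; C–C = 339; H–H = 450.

Let D be the C=C bond energy.
Σ(broken) = 1×339 + 6×429 + 1×D + 1×450 = 3363 + D
Σ(formed) = 2×339 + 8×429 = 4110
ΔH = Σ(broken) − Σ(formed) = (3363 + D) − (4110) = −747 + D
Setting this equal to −117 kJ gives D = 630 kJ/mol.

D(C=C) ≈ 630 kJ/mol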